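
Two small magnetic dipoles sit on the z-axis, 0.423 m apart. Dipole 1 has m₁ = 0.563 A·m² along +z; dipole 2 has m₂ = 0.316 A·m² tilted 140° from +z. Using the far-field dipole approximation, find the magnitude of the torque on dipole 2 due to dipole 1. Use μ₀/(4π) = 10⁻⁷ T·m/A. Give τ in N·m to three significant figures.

Dipole B is on the axis of dipole A, so B₁ there is axial: B₁ = (μ₀/4π)·2m₁/r³ along +z.
B₁ = 2(10⁻⁷)(0.563)/(0.423)³ = 1.488×10⁻⁶ T.
τ = m₂ B₁ sinθ.
τ = (0.316)(1.488×10⁻⁶)·sin140° = 3.022×10⁻⁷ N·m.

τ ≈ 3.02×10⁻⁷ N·m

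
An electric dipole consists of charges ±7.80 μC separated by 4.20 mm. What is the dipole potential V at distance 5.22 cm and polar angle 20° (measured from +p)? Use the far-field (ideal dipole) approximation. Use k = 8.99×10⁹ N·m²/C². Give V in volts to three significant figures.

V ≈ 1.02×10⁵ V

Dipole moment p = qd = (7.80×10⁻⁶ C)(0.00420 m) = 3.276×10⁻⁸ C·m.
The dipole potential is V = kp cosθ / r².
V = (8.99×10⁹)(3.276×10⁻⁸)·cos20° / (0.0522)² = 1.016×10⁵ V.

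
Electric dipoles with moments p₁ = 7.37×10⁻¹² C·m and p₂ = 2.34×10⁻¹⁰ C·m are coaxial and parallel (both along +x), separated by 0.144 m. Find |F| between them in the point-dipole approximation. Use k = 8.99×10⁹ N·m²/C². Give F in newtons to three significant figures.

On-axis field of dipole 1 at distance r: E = 2kp₁/r³. Force on dipole 2 is F = p₂·dE/dr (gradient along axis).
dE/dr = −6kp₁/r⁴, so |F| = 6kp₁p₂/r⁴ (attractive for aligned moments).
F = 6(8.99×10⁹)(7.37×10⁻¹²)(2.34×10⁻¹⁰)/(0.144)⁴ = 2.163×10⁻⁷ N.

F ≈ 2.16×10⁻⁷ N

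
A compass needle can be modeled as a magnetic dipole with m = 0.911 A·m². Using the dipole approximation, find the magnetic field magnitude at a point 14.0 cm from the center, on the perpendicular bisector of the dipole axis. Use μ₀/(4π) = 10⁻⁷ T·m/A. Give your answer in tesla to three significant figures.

B ≈ 3.32×10⁻⁵ T

In the equatorial plane B = (μ₀/4π)·m/r³ (half the axial value).
B = (10⁻⁷)·(0.911) / (0.140)³ = 3.320×10⁻⁵ T.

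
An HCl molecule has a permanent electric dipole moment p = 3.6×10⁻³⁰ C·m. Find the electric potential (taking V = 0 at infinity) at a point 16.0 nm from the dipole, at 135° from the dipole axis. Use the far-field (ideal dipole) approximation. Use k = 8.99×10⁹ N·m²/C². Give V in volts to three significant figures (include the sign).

The dipole potential is V = kp cosθ / r².
V = (8.99×10⁹)(3.60×10⁻³⁰)·cos135° / (1.60×10⁻⁸)² = -8.939×10⁻⁵ V.

V ≈ -8.94×10⁻⁵ V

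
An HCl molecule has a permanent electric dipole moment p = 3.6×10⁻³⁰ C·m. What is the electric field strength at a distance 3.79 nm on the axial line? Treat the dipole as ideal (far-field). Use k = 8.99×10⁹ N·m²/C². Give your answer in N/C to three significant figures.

On the dipole axis E = 2kp/r³.
E = 2·(8.99×10⁹)(3.60×10⁻³⁰) / (3.79×10⁻⁹)³ = 1.189×10⁶ N/C.

E ≈ 1.19×10⁶ N/C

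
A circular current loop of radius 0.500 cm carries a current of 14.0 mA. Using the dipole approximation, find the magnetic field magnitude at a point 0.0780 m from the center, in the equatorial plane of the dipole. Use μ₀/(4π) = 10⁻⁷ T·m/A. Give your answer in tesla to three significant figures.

B ≈ 2.32×10⁻¹⁰ T

Magnetic moment m = IA = Iπa² = (0.0140)·π·(0.00500)² = 1.10×10⁻⁶ A·m².
In the equatorial plane B = (μ₀/4π)·m/r³ (half the axial value).
B = (10⁻⁷)·(1.10×10⁻⁶) / (0.0780)³ = 2.318×10⁻¹⁰ T.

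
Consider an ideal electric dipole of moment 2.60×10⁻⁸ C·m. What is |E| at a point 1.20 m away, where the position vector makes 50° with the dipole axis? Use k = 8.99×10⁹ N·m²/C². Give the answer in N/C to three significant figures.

E ≈ 202 N/C

At angle θ the dipole field magnitude is E = (kp/r³)·√(1 + 3cos²θ).
kp/r³ = (8.99×10⁹)(2.60×10⁻⁸) / (1.20)³ = 135.3 N/C.
√(1 + 3cos²50°) = √(1 + 3·0.4132) = √2.2395 ≈ 1.4965.
E ≈ 135.3 × 1.497 = 202.4 N/C.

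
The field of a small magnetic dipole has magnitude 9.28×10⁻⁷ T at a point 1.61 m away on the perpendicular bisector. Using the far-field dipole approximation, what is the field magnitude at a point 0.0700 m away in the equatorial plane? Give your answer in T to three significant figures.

B ≈ 0.0113 T

Dipole fields scale as 1/r³ in the far field; the geometry is the same at both points.
B₂ = B₁ · (r₁/r₂)³ = 9.28×10⁻⁷ · (1.61/0.0700)³.
(r₁/r₂)³ = (23)³ = 1.217e+04.
B₂ ≈ 0.01129 T.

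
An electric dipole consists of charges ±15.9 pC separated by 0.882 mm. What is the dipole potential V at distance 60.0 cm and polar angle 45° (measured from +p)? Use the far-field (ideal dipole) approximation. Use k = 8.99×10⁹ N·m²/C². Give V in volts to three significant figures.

V ≈ 2.48×10⁻⁴ V

Dipole moment p = qd = (1.59×10⁻¹¹ C)(8.82×10⁻⁴ m) = 1.402×10⁻¹⁴ C·m.
The dipole potential is V = kp cosθ / r².
V = (8.99×10⁹)(1.402×10⁻¹⁴)·cos45° / (0.600)² = 2.476×10⁻⁴ V.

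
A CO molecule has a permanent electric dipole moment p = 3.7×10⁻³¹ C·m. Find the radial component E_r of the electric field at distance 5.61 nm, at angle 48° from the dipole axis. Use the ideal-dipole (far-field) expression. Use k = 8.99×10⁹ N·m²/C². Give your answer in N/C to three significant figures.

E_r ≈ 2.52×10⁴ N/C

For a dipole, E_r = (2kp cosθ)/r³.
kp/r³ = (8.99×10⁹)(3.70×10⁻³¹)/(5.61×10⁻⁹)³ = 1.884×10⁴ N/C.
E_r = 2·1.884×10⁴·cos48° = 2.521×10⁴ N/C.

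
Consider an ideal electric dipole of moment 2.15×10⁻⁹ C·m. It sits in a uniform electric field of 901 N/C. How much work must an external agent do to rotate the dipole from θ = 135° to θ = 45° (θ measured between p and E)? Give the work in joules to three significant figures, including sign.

W_ext = ΔU = U(θ₂) − U(θ₁) = −pE cosθ₂ − (−pE cosθ₁) = pE(cosθ₁ − cosθ₂).
W = (2.15×10⁻⁹)(901)·(cos135° − cos45°) = (1.937×10⁻⁶)·(-1.4142) = -2.740×10⁻⁶ J.

W ≈ -2.74×10⁻⁶ J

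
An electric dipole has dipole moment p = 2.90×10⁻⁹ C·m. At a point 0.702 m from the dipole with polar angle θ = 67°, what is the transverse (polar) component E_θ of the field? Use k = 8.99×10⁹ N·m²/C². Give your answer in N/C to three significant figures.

For a dipole, E_θ = (kp sinθ)/r³.
kp/r³ = (8.99×10⁹)(2.90×10⁻⁹)/(0.702)³ = 75.36 N/C.
E_θ = 75.36·sin67° = 69.37 N/C.

E_θ ≈ 69.4 N/C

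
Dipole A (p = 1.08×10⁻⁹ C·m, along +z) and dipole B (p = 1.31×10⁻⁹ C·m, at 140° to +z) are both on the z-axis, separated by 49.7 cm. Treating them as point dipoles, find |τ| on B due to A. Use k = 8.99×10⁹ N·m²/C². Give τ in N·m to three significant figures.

τ ≈ 1.33×10⁻⁷ N·m

The second dipole sits on the axis of the first, so the field there is axial: E₁ = 2kp₁/r³ along +z.
E₁ = 2(8.99×10⁹)(1.08×10⁻⁹)/(0.497)³ = 158.2 N/C.
Torque on the second dipole: τ = p₂ E₁ sinθ.
τ = (1.31×10⁻⁹)(158.2)·sin140° = 1.332×10⁻⁷ N·m.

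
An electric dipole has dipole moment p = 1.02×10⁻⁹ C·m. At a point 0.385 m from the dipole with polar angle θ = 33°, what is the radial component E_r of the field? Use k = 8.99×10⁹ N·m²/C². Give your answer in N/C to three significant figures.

E_r ≈ 270 N/C

For a dipole, E_r = (2kp cosθ)/r³.
kp/r³ = (8.99×10⁹)(1.02×10⁻⁹)/(0.385)³ = 160.7 N/C.
E_r = 2·160.7·cos33° = 269.5 N/C.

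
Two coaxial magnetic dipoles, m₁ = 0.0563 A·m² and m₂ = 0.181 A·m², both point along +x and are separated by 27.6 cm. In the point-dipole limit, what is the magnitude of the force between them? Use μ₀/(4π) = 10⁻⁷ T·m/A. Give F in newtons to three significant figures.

On-axis B of dipole 1: B = (μ₀/4π)·2m₁/r³. Force on dipole 2: F = m₂·dB/dr.
dB/dr = −(μ₀/4π)·6m₁/r⁴, so |F| = (μ₀/4π)·6m₁m₂/r⁴.
F = 6(10⁻⁷)(0.0563)(0.181)/(0.276)⁴ = 1.054×10⁻⁶ N.

F ≈ 1.05×10⁻⁶ N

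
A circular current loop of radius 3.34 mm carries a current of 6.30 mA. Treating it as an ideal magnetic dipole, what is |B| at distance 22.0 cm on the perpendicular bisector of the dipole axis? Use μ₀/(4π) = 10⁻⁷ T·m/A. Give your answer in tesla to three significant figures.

B ≈ 2.07×10⁻¹² T

Magnetic moment m = IA = Iπa² = (0.00630)·π·(0.00334)² = 2.208×10⁻⁷ A·m².
In the equatorial plane B = (μ₀/4π)·m/r³ (half the axial value).
B = (10⁻⁷)·(2.208×10⁻⁷) / (0.220)³ = 2.074×10⁻¹² T.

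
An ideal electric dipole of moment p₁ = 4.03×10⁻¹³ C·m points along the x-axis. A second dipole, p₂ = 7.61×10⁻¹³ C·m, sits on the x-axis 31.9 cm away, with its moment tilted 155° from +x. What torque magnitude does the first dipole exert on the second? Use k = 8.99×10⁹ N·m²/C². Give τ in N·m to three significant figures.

τ ≈ 7.18×10⁻¹⁴ N·m

The second dipole sits on the axis of the first, so the field there is axial: E₁ = 2kp₁/r³ along +x.
E₁ = 2(8.99×10⁹)(4.03×10⁻¹³)/(0.319)³ = 0.2232 N/C.
Torque on the second dipole: τ = p₂ E₁ sinθ.
τ = (7.61×10⁻¹³)(0.2232)·sin155° = 7.179×10⁻¹⁴ N·m.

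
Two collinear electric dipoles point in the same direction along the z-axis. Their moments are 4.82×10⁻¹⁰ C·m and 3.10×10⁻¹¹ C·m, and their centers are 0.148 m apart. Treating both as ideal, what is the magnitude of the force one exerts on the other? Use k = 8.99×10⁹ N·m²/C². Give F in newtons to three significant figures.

F ≈ 1.68×10⁻⁶ N

On-axis field of dipole 1 at distance r: E = 2kp₁/r³. Force on dipole 2 is F = p₂·dE/dr (gradient along axis).
dE/dr = −6kp₁/r⁴, so |F| = 6kp₁p₂/r⁴ (attractive for aligned moments).
F = 6(8.99×10⁹)(4.82×10⁻¹⁰)(3.10×10⁻¹¹)/(0.148)⁴ = 1.680×10⁻⁶ N.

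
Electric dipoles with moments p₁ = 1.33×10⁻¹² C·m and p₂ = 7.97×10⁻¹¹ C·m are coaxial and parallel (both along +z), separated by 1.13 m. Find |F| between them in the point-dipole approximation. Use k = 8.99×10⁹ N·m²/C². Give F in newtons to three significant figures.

F ≈ 3.51×10⁻¹² N

On-axis field of dipole 1 at distance r: E = 2kp₁/r³. Force on dipole 2 is F = p₂·dE/dr (gradient along axis).
dE/dr = −6kp₁/r⁴, so |F| = 6kp₁p₂/r⁴ (attractive for aligned moments).
F = 6(8.99×10⁹)(1.33×10⁻¹²)(7.97×10⁻¹¹)/(1.13)⁴ = 3.507×10⁻¹² N.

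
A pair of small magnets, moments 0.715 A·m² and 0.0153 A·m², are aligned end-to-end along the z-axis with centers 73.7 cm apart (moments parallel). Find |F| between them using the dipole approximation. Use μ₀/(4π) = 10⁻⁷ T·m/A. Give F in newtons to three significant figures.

On-axis B of dipole 1: B = (μ₀/4π)·2m₁/r³. Force on dipole 2: F = m₂·dB/dr.
dB/dr = −(μ₀/4π)·6m₁/r⁴, so |F| = (μ₀/4π)·6m₁m₂/r⁴.
F = 6(10⁻⁷)(0.715)(0.0153)/(0.737)⁴ = 2.225×10⁻⁸ N.

F ≈ 2.22×10⁻⁸ N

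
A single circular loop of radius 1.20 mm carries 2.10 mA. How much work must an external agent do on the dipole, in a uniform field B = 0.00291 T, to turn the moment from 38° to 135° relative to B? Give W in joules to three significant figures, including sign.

W ≈ 4.13×10⁻¹¹ J

Magnetic moment m = IA = Iπa² = (0.00210)·π·(0.00120)² = 9.50×10⁻⁹ A·m².
W_ext = ΔU = −mB cosθ₂ + mB cosθ₁ = mB(cosθ₁ − cosθ₂).
W = (9.50×10⁻⁹)(0.00291)·(cos38° − cos135°) = (2.764×10⁻¹¹)·(+1.4951) = 4.133×10⁻¹¹ J.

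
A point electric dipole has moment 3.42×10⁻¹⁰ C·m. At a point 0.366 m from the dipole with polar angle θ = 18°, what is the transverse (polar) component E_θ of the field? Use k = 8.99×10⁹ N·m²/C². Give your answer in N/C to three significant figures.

E_θ ≈ 19.4 N/C

For a dipole, E_θ = (kp sinθ)/r³.
kp/r³ = (8.99×10⁹)(3.42×10⁻¹⁰)/(0.366)³ = 62.71 N/C.
E_θ = 62.71·sin18° = 19.38 N/C.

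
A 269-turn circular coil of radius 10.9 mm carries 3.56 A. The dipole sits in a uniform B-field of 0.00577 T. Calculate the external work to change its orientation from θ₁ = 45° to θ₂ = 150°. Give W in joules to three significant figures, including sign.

m = NIA = NIπa² = 269·(3.56)·π·(0.0109)² = 0.3574 A·m².
W_ext = ΔU = −mB cosθ₂ + mB cosθ₁ = mB(cosθ₁ − cosθ₂).
W = (0.3574)(0.00577)·(cos45° − cos150°) = (0.002062)·(+1.5731) = 0.003244 J.

W ≈ 0.00324 J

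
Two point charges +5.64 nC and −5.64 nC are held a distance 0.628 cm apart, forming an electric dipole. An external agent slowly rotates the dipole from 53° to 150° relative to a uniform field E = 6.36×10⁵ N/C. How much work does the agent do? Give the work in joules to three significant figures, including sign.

W ≈ 3.31×10⁻⁵ J

Dipole moment p = qd = (5.64×10⁻⁹ C)(0.00628 m) = 3.542×10⁻¹¹ C·m.
W_ext = ΔU = U(θ₂) − U(θ₁) = −pE cosθ₂ − (−pE cosθ₁) = pE(cosθ₁ − cosθ₂).
W = (3.542×10⁻¹¹)(6.36×10⁵)·(cos53° − cos150°) = (2.253×10⁻⁵)·(+1.4678) = 3.307×10⁻⁵ J.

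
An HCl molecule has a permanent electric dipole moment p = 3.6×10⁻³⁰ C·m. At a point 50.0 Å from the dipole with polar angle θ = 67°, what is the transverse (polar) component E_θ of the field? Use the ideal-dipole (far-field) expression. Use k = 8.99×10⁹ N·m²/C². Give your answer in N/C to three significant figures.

E_θ ≈ 2.38×10⁵ N/C

For a dipole, E_θ = (kp sinθ)/r³.
kp/r³ = (8.99×10⁹)(3.60×10⁻³⁰)/(5.00×10⁻⁹)³ = 2.589×10⁵ N/C.
E_θ = 2.589×10⁵·sin67° = 2.383×10⁵ N/C.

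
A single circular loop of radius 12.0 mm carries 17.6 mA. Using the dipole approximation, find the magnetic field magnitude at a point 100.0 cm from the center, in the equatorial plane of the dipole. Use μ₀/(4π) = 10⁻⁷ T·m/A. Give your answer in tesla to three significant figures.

Magnetic moment m = IA = Iπa² = (0.0176)·π·(0.0120)² = 7.962×10⁻⁶ A·m².
In the equatorial plane B = (μ₀/4π)·m/r³ (half the axial value).
B = (10⁻⁷)·(7.962×10⁻⁶) / (1.00)³ = 7.962×10⁻¹³ T.

B ≈ 7.96×10⁻¹³ T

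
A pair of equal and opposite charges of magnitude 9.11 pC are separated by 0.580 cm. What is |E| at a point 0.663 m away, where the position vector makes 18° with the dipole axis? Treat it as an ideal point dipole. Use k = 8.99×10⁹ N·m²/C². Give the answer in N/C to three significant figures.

Dipole moment p = qd = (9.11×10⁻¹² C)(0.00580 m) = 5.284×10⁻¹⁴ C·m.
At angle θ the dipole field magnitude is E = (kp/r³)·√(1 + 3cos²θ).
kp/r³ = (8.99×10⁹)(5.284×10⁻¹⁴) / (0.663)³ = 0.001630 N/C.
√(1 + 3cos²18°) = √(1 + 3·0.9045) = √3.7135 ≈ 1.9271.
E ≈ 0.001630 × 1.927 = 0.003141 N/C.

E ≈ 0.00314 N/C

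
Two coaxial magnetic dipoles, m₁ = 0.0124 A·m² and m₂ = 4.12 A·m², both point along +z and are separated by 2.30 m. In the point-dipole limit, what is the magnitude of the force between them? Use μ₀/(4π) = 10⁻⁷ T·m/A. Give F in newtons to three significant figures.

F ≈ 1.10×10⁻⁹ N

On-axis B of dipole 1: B = (μ₀/4π)·2m₁/r³. Force on dipole 2: F = m₂·dB/dr.
dB/dr = −(μ₀/4π)·6m₁/r⁴, so |F| = (μ₀/4π)·6m₁m₂/r⁴.
F = 6(10⁻⁷)(0.0124)(4.12)/(2.30)⁴ = 1.095×10⁻⁹ N.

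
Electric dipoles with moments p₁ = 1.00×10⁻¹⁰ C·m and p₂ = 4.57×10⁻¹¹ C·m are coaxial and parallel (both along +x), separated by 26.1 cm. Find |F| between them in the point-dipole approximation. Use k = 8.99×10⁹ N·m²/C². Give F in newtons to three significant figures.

On-axis field of dipole 1 at distance r: E = 2kp₁/r³. Force on dipole 2 is F = p₂·dE/dr (gradient along axis).
dE/dr = −6kp₁/r⁴, so |F| = 6kp₁p₂/r⁴ (attractive for aligned moments).
F = 6(8.99×10⁹)(1.00×10⁻¹⁰)(4.57×10⁻¹¹)/(0.261)⁴ = 5.312×10⁻⁸ N.

F ≈ 5.31×10⁻⁸ N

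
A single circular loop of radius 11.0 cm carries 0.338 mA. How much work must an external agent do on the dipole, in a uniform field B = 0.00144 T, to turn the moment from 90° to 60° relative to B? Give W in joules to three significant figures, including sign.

W ≈ -9.25×10⁻⁹ J

Magnetic moment m = IA = Iπa² = (3.38×10⁻⁴)·π·(0.110)² = 1.285×10⁻⁵ A·m².
W_ext = ΔU = −mB cosθ₂ + mB cosθ₁ = mB(cosθ₁ − cosθ₂).
W = (1.285×10⁻⁵)(0.00144)·(cos90° − cos60°) = (1.850×10⁻⁸)·(-0.5000) = -9.252×10⁻⁹ J.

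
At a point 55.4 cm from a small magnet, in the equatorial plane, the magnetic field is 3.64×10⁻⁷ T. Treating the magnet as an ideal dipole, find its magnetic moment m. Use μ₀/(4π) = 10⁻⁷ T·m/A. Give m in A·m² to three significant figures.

m ≈ 0.619 A·m²

In the equatorial plane B = (μ₀/4π)·m/r³, so m = Br³·4π/(μ₀).
m = (3.64×10⁻⁷)·(0.554)³ / (10⁻⁷) = 0.6189 A·m².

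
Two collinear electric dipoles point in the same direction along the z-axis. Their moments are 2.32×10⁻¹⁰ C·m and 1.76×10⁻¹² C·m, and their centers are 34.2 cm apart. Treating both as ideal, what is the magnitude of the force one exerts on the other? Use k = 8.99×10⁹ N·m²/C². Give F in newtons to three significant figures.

F ≈ 1.61×10⁻⁹ N

On-axis field of dipole 1 at distance r: E = 2kp₁/r³. Force on dipole 2 is F = p₂·dE/dr (gradient along axis).
dE/dr = −6kp₁/r⁴, so |F| = 6kp₁p₂/r⁴ (attractive for aligned moments).
F = 6(8.99×10⁹)(2.32×10⁻¹⁰)(1.76×10⁻¹²)/(0.342)⁴ = 1.610×10⁻⁹ N.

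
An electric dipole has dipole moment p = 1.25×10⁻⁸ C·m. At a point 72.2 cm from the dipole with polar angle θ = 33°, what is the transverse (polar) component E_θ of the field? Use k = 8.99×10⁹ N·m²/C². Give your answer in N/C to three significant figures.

For a dipole, E_θ = (kp sinθ)/r³.
kp/r³ = (8.99×10⁹)(1.25×10⁻⁸)/(0.722)³ = 298.6 N/C.
E_θ = 298.6·sin33° = 162.6 N/C.

E_θ ≈ 163 N/C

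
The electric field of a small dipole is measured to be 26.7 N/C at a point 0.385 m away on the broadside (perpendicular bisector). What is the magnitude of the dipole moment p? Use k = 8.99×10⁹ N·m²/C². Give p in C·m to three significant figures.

p ≈ 1.69×10⁻¹⁰ C·m

In the equatorial plane E = kp/r³, so p = Er³/(k).
p = (26.7)·(0.385)³ / (8.99×10⁹) = 1.695×10⁻¹⁰ C·m.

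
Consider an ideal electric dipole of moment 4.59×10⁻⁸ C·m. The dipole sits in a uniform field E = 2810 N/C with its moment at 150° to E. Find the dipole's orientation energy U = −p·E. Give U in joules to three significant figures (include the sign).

U = −p·E = −pE cosθ.
U = −(4.59×10⁻⁸)(2810)·cos150° = 1.117×10⁻⁴ J.

U ≈ 1.12×10⁻⁴ J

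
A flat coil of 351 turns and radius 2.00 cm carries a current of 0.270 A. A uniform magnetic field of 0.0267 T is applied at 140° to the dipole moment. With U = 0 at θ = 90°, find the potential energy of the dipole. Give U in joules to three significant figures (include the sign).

m = NIA = NIπa² = 351·(0.270)·π·(0.0200)² = 0.1191 A·m².
U = −m·B = −mB cosθ.
U = −(0.1191)(0.0267)·cos140° = 0.002436 J.

U ≈ 0.00244 J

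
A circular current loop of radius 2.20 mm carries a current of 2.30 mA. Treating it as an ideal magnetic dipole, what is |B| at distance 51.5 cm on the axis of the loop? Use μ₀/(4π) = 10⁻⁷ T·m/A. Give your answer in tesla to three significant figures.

Magnetic moment m = IA = Iπa² = (0.00230)·π·(0.00220)² = 3.497×10⁻⁸ A·m².
On axis B = (μ₀/4π)·2m/r³.
B = 2·(10⁻⁷)·(3.497×10⁻⁸) / (0.515)³ = 5.120×10⁻¹⁴ T.

B ≈ 5.12×10⁻¹⁴ T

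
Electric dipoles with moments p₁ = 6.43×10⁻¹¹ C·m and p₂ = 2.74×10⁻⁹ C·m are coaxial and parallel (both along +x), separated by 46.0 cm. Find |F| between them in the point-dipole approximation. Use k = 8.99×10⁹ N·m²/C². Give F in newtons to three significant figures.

On-axis field of dipole 1 at distance r: E = 2kp₁/r³. Force on dipole 2 is F = p₂·dE/dr (gradient along axis).
dE/dr = −6kp₁/r⁴, so |F| = 6kp₁p₂/r⁴ (attractive for aligned moments).
F = 6(8.99×10⁹)(6.43×10⁻¹¹)(2.74×10⁻⁹)/(0.460)⁴ = 2.122×10⁻⁷ N.

F ≈ 2.12×10⁻⁷ N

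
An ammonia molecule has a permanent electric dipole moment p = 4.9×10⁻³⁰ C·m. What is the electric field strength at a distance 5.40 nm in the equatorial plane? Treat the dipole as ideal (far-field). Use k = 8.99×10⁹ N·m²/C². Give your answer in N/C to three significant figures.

In the equatorial plane E = kp/r³.
E = (8.99×10⁹)(4.90×10⁻³⁰) / (5.40×10⁻⁹)³ = 2.798×10⁵ N/C.

E ≈ 2.80×10⁵ N/C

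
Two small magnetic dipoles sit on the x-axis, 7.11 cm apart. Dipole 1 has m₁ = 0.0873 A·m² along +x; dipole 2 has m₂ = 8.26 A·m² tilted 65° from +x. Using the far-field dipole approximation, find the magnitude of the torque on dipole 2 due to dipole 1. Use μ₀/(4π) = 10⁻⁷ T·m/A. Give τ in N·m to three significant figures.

τ ≈ 3.64×10⁻⁴ N·m

Dipole B is on the axis of dipole A, so B₁ there is axial: B₁ = (μ₀/4π)·2m₁/r³ along +x.
B₁ = 2(10⁻⁷)(0.0873)/(0.0711)³ = 4.858×10⁻⁵ T.
τ = m₂ B₁ sinθ.
τ = (8.26)(4.858×10⁻⁵)·sin65° = 3.637×10⁻⁴ N·m.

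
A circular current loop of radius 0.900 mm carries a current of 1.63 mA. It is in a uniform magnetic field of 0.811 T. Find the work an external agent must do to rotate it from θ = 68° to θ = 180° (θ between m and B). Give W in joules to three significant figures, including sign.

Magnetic moment m = IA = Iπa² = (0.00163)·π·(9.00×10⁻⁴)² = 4.148×10⁻⁹ A·m².
W_ext = ΔU = −mB cosθ₂ + mB cosθ₁ = mB(cosθ₁ − cosθ₂).
W = (4.148×10⁻⁹)(0.811)·(cos68° − cos180°) = (3.364×10⁻⁹)·(+1.3746) = 4.624×10⁻⁹ J.

W ≈ 4.62×10⁻⁹ J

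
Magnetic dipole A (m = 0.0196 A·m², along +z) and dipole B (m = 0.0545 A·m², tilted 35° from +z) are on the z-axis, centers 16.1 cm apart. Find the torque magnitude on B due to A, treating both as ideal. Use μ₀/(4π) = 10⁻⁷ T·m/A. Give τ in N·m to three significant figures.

Dipole B is on the axis of dipole A, so B₁ there is axial: B₁ = (μ₀/4π)·2m₁/r³ along +z.
B₁ = 2(10⁻⁷)(0.0196)/(0.161)³ = 9.393×10⁻⁷ T.
τ = m₂ B₁ sinθ.
τ = (0.0545)(9.393×10⁻⁷)·sin35° = 2.936×10⁻⁸ N·m.

τ ≈ 2.94×10⁻⁸ N·m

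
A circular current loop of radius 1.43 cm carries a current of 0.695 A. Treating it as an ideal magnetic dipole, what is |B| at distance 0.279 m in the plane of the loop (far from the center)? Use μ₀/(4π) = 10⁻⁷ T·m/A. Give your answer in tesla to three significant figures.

Magnetic moment m = IA = Iπa² = (0.695)·π·(0.0143)² = 4.465×10⁻⁴ A·m².
In the equatorial plane B = (μ₀/4π)·m/r³ (half the axial value).
B = (10⁻⁷)·(4.465×10⁻⁴) / (0.279)³ = 2.056×10⁻⁹ T.

B ≈ 2.06×10⁻⁹ T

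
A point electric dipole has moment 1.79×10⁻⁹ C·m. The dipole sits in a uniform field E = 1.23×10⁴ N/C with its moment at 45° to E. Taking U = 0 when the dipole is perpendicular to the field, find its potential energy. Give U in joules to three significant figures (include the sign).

U ≈ -1.56×10⁻⁵ J

U = −p·E = −pE cosθ.
U = −(1.79×10⁻⁹)(1.23×10⁴)·cos45° = -1.557×10⁻⁵ J.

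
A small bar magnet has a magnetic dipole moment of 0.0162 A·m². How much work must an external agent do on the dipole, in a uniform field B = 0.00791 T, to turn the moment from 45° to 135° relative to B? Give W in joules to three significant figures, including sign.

W_ext = ΔU = −mB cosθ₂ + mB cosθ₁ = mB(cosθ₁ − cosθ₂).
W = (0.0162)(0.00791)·(cos45° − cos135°) = (1.281×10⁻⁴)·(+1.4142) = 1.812×10⁻⁴ J.

W ≈ 1.81×10⁻⁴ J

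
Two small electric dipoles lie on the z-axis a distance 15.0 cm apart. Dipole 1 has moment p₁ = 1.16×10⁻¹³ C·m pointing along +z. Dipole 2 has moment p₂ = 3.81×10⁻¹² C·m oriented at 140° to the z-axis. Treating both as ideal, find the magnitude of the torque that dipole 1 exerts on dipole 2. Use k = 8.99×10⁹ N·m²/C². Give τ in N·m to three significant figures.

The second dipole sits on the axis of the first, so the field there is axial: E₁ = 2kp₁/r³ along +z.
E₁ = 2(8.99×10⁹)(1.16×10⁻¹³)/(0.150)³ = 0.6180 N/C.
Torque on the second dipole: τ = p₂ E₁ sinθ.
τ = (3.81×10⁻¹²)(0.6180)·sin140° = 1.513×10⁻¹² N·m.

τ ≈ 1.51×10⁻¹² N·m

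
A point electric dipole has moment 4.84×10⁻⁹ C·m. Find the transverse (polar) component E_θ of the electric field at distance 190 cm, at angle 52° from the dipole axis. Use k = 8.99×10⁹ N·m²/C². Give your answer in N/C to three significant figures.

For a dipole, E_θ = (kp sinθ)/r³.
kp/r³ = (8.99×10⁹)(4.84×10⁻⁹)/(1.90)³ = 6.344 N/C.
E_θ = 6.344·sin52° = 4.999 N/C.

E_θ ≈ 5.00 N/C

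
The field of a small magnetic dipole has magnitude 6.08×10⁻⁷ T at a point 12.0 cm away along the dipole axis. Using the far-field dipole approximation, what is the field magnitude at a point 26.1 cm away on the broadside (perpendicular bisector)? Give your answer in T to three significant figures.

B ≈ 2.95×10⁻⁸ T

Dipole fields scale as 1/r³ in the far field.
The axial field is twice the equatorial field at the same r, so the geometry factor is 1/2.
B₂ = B₁ · (1/2) · (r₁/r₂)³ = 6.08×10⁻⁷ · 0.5 · (12.0/26.1)³.
(r₁/r₂)³ = (0.4598)³ = 0.09719.
B₂ ≈ 2.955×10⁻⁸ T.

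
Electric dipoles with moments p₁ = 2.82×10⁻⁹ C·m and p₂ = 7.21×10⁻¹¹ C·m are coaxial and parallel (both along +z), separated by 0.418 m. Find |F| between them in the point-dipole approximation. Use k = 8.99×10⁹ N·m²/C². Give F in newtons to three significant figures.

On-axis field of dipole 1 at distance r: E = 2kp₁/r³. Force on dipole 2 is F = p₂·dE/dr (gradient along axis).
dE/dr = −6kp₁/r⁴, so |F| = 6kp₁p₂/r⁴ (attractive for aligned moments).
F = 6(8.99×10⁹)(2.82×10⁻⁹)(7.21×10⁻¹¹)/(0.418)⁴ = 3.592×10⁻⁷ N.

F ≈ 3.59×10⁻⁷ N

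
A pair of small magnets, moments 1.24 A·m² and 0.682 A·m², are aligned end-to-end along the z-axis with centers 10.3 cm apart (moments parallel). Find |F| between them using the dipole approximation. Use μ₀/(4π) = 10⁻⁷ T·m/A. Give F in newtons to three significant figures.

F ≈ 0.00451 N

On-axis B of dipole 1: B = (μ₀/4π)·2m₁/r³. Force on dipole 2: F = m₂·dB/dr.
dB/dr = −(μ₀/4π)·6m₁/r⁴, so |F| = (μ₀/4π)·6m₁m₂/r⁴.
F = 6(10⁻⁷)(1.24)(0.682)/(0.103)⁴ = 0.004508 N.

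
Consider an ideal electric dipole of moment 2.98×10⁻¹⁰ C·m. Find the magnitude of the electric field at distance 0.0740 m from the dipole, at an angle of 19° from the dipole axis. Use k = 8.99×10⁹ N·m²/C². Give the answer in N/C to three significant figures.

E ≈ 1.27×10⁴ N/C

At angle θ the dipole field magnitude is E = (kp/r³)·√(1 + 3cos²θ).
kp/r³ = (8.99×10⁹)(2.98×10⁻¹⁰) / (0.0740)³ = 6611 N/C.
√(1 + 3cos²19°) = √(1 + 3·0.8940) = √3.6820 ≈ 1.9189.
E ≈ 6611 × 1.919 = 1.269×10⁴ N/C.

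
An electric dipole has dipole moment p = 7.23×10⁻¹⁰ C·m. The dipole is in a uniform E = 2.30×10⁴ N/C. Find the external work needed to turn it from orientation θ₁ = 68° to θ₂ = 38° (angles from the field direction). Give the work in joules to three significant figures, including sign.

W_ext = ΔU = U(θ₂) − U(θ₁) = −pE cosθ₂ − (−pE cosθ₁) = pE(cosθ₁ − cosθ₂).
W = (7.23×10⁻¹⁰)(2.30×10⁴)·(cos68° − cos38°) = (1.663×10⁻⁵)·(-0.4134) = -6.874×10⁻⁶ J.

W ≈ -6.87×10⁻⁶ J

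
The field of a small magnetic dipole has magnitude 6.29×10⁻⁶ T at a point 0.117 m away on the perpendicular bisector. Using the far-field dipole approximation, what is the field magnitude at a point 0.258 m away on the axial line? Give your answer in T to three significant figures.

Dipole fields scale as 1/r³ in the far field.
The axial field is twice the equatorial field at the same r, so the geometry factor is 2/1.
B₂ = B₁ · (2/1) · (r₁/r₂)³ = 6.29×10⁻⁶ · 2 · (0.117/0.258)³.
(r₁/r₂)³ = (0.4535)³ = 0.09326.
B₂ ≈ 1.173×10⁻⁶ T.

B ≈ 1.17×10⁻⁶ T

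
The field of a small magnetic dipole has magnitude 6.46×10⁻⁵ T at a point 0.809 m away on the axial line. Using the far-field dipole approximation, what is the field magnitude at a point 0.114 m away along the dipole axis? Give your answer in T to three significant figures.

Dipole fields scale as 1/r³ in the far field; the geometry is the same at both points.
B₂ = B₁ · (r₁/r₂)³ = 6.46×10⁻⁵ · (0.809/0.114)³.
(r₁/r₂)³ = (7.096)³ = 357.4.
B₂ ≈ 0.02309 T.

B ≈ 0.0231 T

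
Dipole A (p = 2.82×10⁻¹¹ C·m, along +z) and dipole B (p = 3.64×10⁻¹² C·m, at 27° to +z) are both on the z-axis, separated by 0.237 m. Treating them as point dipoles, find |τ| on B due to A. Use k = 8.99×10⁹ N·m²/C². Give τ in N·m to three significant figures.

τ ≈ 6.29×10⁻¹¹ N·m

The second dipole sits on the axis of the first, so the field there is axial: E₁ = 2kp₁/r³ along +z.
E₁ = 2(8.99×10⁹)(2.82×10⁻¹¹)/(0.237)³ = 38.09 N/C.
Torque on the second dipole: τ = p₂ E₁ sinθ.
τ = (3.64×10⁻¹²)(38.09)·sin27° = 6.294×10⁻¹¹ N·m.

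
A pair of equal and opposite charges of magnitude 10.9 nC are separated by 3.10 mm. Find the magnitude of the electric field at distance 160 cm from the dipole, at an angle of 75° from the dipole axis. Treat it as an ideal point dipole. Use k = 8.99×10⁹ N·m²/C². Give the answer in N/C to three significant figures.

Dipole moment p = qd = (1.09×10⁻⁸ C)(0.00310 m) = 3.379×10⁻¹¹ C·m.
At angle θ the dipole field magnitude is E = (kp/r³)·√(1 + 3cos²θ).
kp/r³ = (8.99×10⁹)(3.379×10⁻¹¹) / (1.60)³ = 0.07416 N/C.
√(1 + 3cos²75°) = √(1 + 3·0.0670) = √1.2010 ≈ 1.0959.
E ≈ 0.07416 × 1.096 = 0.08127 N/C.

E ≈ 0.0813 N/C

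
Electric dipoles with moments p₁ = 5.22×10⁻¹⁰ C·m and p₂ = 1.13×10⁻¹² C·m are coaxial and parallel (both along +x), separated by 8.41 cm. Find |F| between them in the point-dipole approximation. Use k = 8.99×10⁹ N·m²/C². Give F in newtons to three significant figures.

On-axis field of dipole 1 at distance r: E = 2kp₁/r³. Force on dipole 2 is F = p₂·dE/dr (gradient along axis).
dE/dr = −6kp₁/r⁴, so |F| = 6kp₁p₂/r⁴ (attractive for aligned moments).
F = 6(8.99×10⁹)(5.22×10⁻¹⁰)(1.13×10⁻¹²)/(0.0841)⁴ = 6.360×10⁻⁷ N.

F ≈ 6.36×10⁻⁷ N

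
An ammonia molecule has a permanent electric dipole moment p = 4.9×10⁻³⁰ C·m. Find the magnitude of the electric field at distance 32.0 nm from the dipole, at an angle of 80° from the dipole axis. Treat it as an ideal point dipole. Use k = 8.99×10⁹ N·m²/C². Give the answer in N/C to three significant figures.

At angle θ the dipole field magnitude is E = (kp/r³)·√(1 + 3cos²θ).
kp/r³ = (8.99×10⁹)(4.90×10⁻³⁰) / (3.20×10⁻⁸)³ = 1344 N/C.
√(1 + 3cos²80°) = √(1 + 3·0.0302) = √1.0905 ≈ 1.0443.
E ≈ 1344 × 1.044 = 1404 N/C.

E ≈ 1400 N/C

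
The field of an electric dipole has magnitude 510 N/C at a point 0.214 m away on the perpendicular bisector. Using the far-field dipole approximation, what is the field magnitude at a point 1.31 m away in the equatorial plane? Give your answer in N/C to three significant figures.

E ≈ 2.22 N/C

Dipole fields scale as 1/r³ in the far field; the geometry is the same at both points.
E₂ = E₁ · (r₁/r₂)³ = 510 · (0.214/1.31)³.
(r₁/r₂)³ = (0.1634)³ = 0.004359.
E₂ ≈ 2.223 N/C.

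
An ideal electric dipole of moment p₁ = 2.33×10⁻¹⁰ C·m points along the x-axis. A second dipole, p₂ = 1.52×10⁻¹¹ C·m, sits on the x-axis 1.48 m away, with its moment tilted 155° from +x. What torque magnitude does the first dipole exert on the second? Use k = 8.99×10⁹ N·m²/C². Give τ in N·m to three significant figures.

τ ≈ 8.30×10⁻¹² N·m

The second dipole sits on the axis of the first, so the field there is axial: E₁ = 2kp₁/r³ along +x.
E₁ = 2(8.99×10⁹)(2.33×10⁻¹⁰)/(1.48)³ = 1.292 N/C.
Torque on the second dipole: τ = p₂ E₁ sinθ.
τ = (1.52×10⁻¹¹)(1.292)·sin155° = 8.301×10⁻¹² N·m.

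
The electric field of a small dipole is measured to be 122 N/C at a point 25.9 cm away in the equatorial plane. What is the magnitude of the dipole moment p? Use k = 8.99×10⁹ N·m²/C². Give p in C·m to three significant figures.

In the equatorial plane E = kp/r³, so p = Er³/(k).
p = (122)·(0.259)³ / (8.99×10⁹) = 2.358×10⁻¹⁰ C·m.

p ≈ 2.36×10⁻¹⁰ C·m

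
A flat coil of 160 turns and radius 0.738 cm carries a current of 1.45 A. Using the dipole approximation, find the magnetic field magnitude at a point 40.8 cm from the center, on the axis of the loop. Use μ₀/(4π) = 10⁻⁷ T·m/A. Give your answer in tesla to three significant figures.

B ≈ 1.17×10⁻⁷ T

m = NIA = NIπa² = 160·(1.45)·π·(0.00738)² = 0.0397 A·m².
On axis B = (μ₀/4π)·2m/r³.
B = 2·(10⁻⁷)·(0.0397) / (0.408)³ = 1.169×10⁻⁷ T.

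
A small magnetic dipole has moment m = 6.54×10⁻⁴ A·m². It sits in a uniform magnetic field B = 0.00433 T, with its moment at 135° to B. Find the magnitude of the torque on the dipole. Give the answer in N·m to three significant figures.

Torque on a magnetic dipole: τ = mB sinθ.
τ = (6.54×10⁻⁴)(0.00433)·sin135° = 2.002×10⁻⁶ N·m.

τ ≈ 2.00×10⁻⁶ N·m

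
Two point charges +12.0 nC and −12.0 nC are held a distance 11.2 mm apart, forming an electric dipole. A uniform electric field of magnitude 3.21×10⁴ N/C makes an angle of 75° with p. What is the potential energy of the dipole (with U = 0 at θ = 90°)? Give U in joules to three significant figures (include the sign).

Dipole moment p = qd = (1.20×10⁻⁸ C)(0.0112 m) = 1.344×10⁻¹⁰ C·m.
U = −p·E = −pE cosθ.
U = −(1.344×10⁻¹⁰)(3.21×10⁴)·cos75° = -1.117×10⁻⁶ J.

U ≈ -1.12×10⁻⁶ J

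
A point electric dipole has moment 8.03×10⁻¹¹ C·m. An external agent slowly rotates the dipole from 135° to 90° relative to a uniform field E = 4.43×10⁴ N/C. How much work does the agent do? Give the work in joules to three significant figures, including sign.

W ≈ -2.52×10⁻⁶ J

W_ext = ΔU = U(θ₂) − U(θ₁) = −pE cosθ₂ − (−pE cosθ₁) = pE(cosθ₁ − cosθ₂).
W = (8.03×10⁻¹¹)(4.43×10⁴)·(cos135° − cos90°) = (3.557×10⁻⁶)·(-0.7071) = -2.515×10⁻⁶ J.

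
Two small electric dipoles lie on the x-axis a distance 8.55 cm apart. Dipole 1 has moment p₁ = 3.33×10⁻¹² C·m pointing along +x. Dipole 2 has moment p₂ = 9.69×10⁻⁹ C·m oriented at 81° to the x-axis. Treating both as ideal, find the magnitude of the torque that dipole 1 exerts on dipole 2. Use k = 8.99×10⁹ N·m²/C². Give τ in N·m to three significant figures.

The second dipole sits on the axis of the first, so the field there is axial: E₁ = 2kp₁/r³ along +x.
E₁ = 2(8.99×10⁹)(3.33×10⁻¹²)/(0.0855)³ = 95.79 N/C.
Torque on the second dipole: τ = p₂ E₁ sinθ.
τ = (9.69×10⁻⁹)(95.79)·sin81° = 9.168×10⁻⁷ N·m.

τ ≈ 9.17×10⁻⁷ N·m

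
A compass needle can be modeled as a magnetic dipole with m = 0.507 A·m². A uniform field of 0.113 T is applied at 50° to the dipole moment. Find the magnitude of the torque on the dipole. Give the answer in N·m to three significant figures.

τ ≈ 0.0439 N·m

Torque on a magnetic dipole: τ = mB sinθ.
τ = (0.507)(0.113)·sin50° = 0.04389 N·m.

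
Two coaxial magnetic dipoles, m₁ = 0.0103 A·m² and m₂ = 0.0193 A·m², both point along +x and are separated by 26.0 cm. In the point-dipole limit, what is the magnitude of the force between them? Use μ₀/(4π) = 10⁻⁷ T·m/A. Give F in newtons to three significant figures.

On-axis B of dipole 1: B = (μ₀/4π)·2m₁/r³. Force on dipole 2: F = m₂·dB/dr.
dB/dr = −(μ₀/4π)·6m₁/r⁴, so |F| = (μ₀/4π)·6m₁m₂/r⁴.
F = 6(10⁻⁷)(0.0103)(0.0193)/(0.260)⁴ = 2.610×10⁻⁸ N.

F ≈ 2.61×10⁻⁸ N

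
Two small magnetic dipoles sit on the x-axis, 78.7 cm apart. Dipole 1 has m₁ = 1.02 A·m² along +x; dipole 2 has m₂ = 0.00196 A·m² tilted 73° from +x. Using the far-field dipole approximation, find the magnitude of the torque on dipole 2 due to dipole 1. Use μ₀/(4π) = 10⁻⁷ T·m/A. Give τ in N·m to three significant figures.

Dipole B is on the axis of dipole A, so B₁ there is axial: B₁ = (μ₀/4π)·2m₁/r³ along +x.
B₁ = 2(10⁻⁷)(1.02)/(0.787)³ = 4.185×10⁻⁷ T.
τ = m₂ B₁ sinθ.
τ = (0.00196)(4.185×10⁻⁷)·sin73° = 7.844×10⁻¹⁰ N·m.

τ ≈ 7.84×10⁻¹⁰ N·m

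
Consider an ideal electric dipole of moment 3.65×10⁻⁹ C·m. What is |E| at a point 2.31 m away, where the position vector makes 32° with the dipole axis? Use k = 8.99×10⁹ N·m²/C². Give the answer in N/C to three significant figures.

E ≈ 4.73 N/C

At angle θ the dipole field magnitude is E = (kp/r³)·√(1 + 3cos²θ).
kp/r³ = (8.99×10⁹)(3.65×10⁻⁹) / (2.31)³ = 2.662 N/C.
√(1 + 3cos²32°) = √(1 + 3·0.7192) = √3.1576 ≈ 1.7770.
E ≈ 2.662 × 1.777 = 4.730 N/C.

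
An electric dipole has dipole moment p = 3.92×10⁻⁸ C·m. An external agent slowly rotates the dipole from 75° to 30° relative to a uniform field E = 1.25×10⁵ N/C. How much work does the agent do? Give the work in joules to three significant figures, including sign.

W ≈ -0.00298 J

W_ext = ΔU = U(θ₂) − U(θ₁) = −pE cosθ₂ − (−pE cosθ₁) = pE(cosθ₁ − cosθ₂).
W = (3.92×10⁻⁸)(1.25×10⁵)·(cos75° − cos30°) = (0.004900)·(-0.6072) = -0.002975 J.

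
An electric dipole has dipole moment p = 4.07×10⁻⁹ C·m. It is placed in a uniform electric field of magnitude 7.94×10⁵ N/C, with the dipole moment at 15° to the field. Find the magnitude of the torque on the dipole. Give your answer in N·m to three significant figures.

τ ≈ 8.36×10⁻⁴ N·m

Torque on an electric dipole: τ = pE sinθ.
τ = (4.07×10⁻⁹)(7.94×10⁵)·sin15° = 8.364×10⁻⁴ N·m.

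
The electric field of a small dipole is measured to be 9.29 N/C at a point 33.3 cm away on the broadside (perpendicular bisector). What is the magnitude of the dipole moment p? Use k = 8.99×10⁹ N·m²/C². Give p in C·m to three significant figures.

p ≈ 3.82×10⁻¹¹ C·m

In the equatorial plane E = kp/r³, so p = Er³/(k).
p = (9.29)·(0.333)³ / (8.99×10⁹) = 3.816×10⁻¹¹ C·m.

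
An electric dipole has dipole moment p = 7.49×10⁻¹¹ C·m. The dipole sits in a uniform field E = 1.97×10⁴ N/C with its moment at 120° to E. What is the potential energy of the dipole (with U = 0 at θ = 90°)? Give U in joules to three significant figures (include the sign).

U ≈ 7.38×10⁻⁷ J

U = −p·E = −pE cosθ.
U = −(7.49×10⁻¹¹)(1.97×10⁴)·cos120° = 7.378×10⁻⁷ J.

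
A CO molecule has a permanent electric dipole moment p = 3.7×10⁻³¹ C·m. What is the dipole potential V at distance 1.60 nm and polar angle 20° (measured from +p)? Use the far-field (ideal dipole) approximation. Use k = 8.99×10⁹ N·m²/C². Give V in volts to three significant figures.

V ≈ 0.00122 V

The dipole potential is V = kp cosθ / r².
V = (8.99×10⁹)(3.70×10⁻³¹)·cos20° / (1.60×10⁻⁹)² = 0.001221 V.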